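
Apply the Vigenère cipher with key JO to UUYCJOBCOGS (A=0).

DIHQSCKQXUB

Repeat the key across the message: JOJOJOJOJOJ
U(20)+J(9): 29≡3 → D
U(20)+O(14): 34≡8 → I
Y(24)+J(9): 33≡7 → H
C(2)+O(14): 16 → Q
J(9)+J(9): 18 → S
O(14)+O(14): 28≡2 → C
B(1)+J(9): 10 → K
C(2)+O(14): 16 → Q
O(14)+J(9): 23 → X
G(6)+O(14): 20 → U
S(18)+J(9): 27≡1 → B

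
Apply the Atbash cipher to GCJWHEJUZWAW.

G(6) → T(19)
C(2) → X(23)
J(9) → Q(16)
W(22) → D(3)
H(7) → S(18)
E(4) → V(21)
J(9) → Q(16)
U(20) → F(5)
Z(25) → A(0)
W(22) → D(3)
A(0) → Z(25)
W(22) → D(3)

TXQDSVQFADZD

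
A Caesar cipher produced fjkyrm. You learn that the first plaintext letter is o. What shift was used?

17

From the crib: f(5)−o(14)=-9≡17, so the shift is 17.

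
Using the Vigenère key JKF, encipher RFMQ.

Repeat the key across the message: JKFJ
R(17)+J(9): 26≡0 → A
F(5)+K(10): 15 → P
M(12)+F(5): 17 → R
Q(16)+J(9): 25 → Z

APRZ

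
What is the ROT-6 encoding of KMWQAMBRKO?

QSCWGSHXQU

K(10): 10+6=16 → Q
M(12): 12+6=18 → S
W(22): 22+6=28≡2 → C
Q(16): 16+6=22 → W
A(0): 0+6=6 → G
M(12): 12+6=18 → S
B(1): 1+6=7 → H
R(17): 17+6=23 → X
K(10): 10+6=16 → Q
O(14): 14+6=20 → U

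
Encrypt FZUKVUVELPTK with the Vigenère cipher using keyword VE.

ADPOQYQIGTOO

Repeat the key across the message: VEVEVEVEVEVE
F(5)+V(21): 26≡0 → A
Z(25)+E(4): 29≡3 → D
U(20)+V(21): 41≡15 → P
K(10)+E(4): 14 → O
V(21)+V(21): 42≡16 → Q
U(20)+E(4): 24 → Y
V(21)+V(21): 42≡16 → Q
E(4)+E(4): 8 → I
L(11)+V(21): 32≡6 → G
P(15)+E(4): 19 → T
T(19)+V(21): 40≡14 → O
K(10)+E(4): 14 → O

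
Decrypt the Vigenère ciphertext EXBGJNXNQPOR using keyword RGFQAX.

NRWQJQGHLZOU

Repeat the key across the ciphertext: RGFQAXRGFQAX
E(4)−R(17): -13≡13 → N
X(23)−G(6): 17 → R
B(1)−F(5): -4≡22 → W
G(6)−Q(16): -10≡16 → Q
J(9)−A(0): 9 → J
N(13)−X(23): -10≡16 → Q
X(23)−R(17): 6 → G
N(13)−G(6): 7 → H
Q(16)−F(5): 11 → L
P(15)−Q(16): -1≡25 → Z
O(14)−A(0): 14 → O
R(17)−X(23): -6≡20 → U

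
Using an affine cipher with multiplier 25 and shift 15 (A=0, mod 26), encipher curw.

nvyt

c(2): 25·2+15=65≡13 → n
u(20): 25·20+15=515≡21 → v
r(17): 25·17+15=440≡24 → y
w(22): 25·22+15=565≡19 → t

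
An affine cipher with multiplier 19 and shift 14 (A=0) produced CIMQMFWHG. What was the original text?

YMEWEFKBQ

The inverse of 19 mod 26 is 11, since 19·11=209≡1. Apply D(y)=11·(y−14) mod 26:
C(2): 11·(2−14)=-132≡24 → Y
I(8): 11·(8−14)=-66≡12 → M
M(12): 11·(12−14)=-22≡4 → E
Q(16): 11·(16−14)=22 → W
M(12): 11·(12−14)=-22≡4 → E
F(5): 11·(5−14)=-99≡5 → F
W(22): 11·(22−14)=88≡10 → K
H(7): 11·(7−14)=-77≡1 → B
G(6): 11·(6−14)=-88≡16 → Q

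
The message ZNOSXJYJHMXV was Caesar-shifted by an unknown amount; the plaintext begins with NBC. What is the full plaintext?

From the crib: Z(25)−N(13)=12, so the shift is 12.
Subtract 12 from each ciphertext letter:
Z(25): 25−12=13 → N
N(13): 13−12=1 → B
O(14): 14−12=2 → C
S(18): 18−12=6 → G
X(23): 23−12=11 → L
J(9): 9−12=-3≡23 → X
Y(24): 24−12=12 → M
J(9): 9−12=-3≡23 → X
H(7): 7−12=-5≡21 → V
M(12): 12−12=0 → A
X(23): 23−12=11 → L
V(21): 21−12=9 → J

NBCGLXMXVALJ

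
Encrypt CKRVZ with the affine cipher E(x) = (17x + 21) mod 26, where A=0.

DJYOE

C(2): 17·2+21=55≡3 → D
K(10): 17·10+21=191≡9 → J
R(17): 17·17+21=310≡24 → Y
V(21): 17·21+21=378≡14 → O
Z(25): 17·25+21=446≡4 → E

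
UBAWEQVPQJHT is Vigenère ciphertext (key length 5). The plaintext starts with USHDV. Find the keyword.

AJTTJ

Subtract each crib letter from the matching ciphertext letter (mod 26):
U(20)−U(20)=0 → A
B(1)−S(18)=-17≡9 → J
A(0)−H(7)=-7≡19 → T
W(22)−D(3)=19 → T
E(4)−V(21)=-17≡9 → J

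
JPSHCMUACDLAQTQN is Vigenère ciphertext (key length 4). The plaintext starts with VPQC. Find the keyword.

Subtract each crib letter from the matching ciphertext letter (mod 26):
J(9)−V(21)=-12≡14 → O
P(15)−P(15)=0 → A
S(18)−Q(16)=2 → C
H(7)−C(2)=5 → F

OACF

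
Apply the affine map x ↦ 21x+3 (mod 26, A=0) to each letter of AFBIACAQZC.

DEYPDTDBIT

A(0): 21·0+3=3 → D
F(5): 21·5+3=108≡4 → E
B(1): 21·1+3=24 → Y
I(8): 21·8+3=171≡15 → P
A(0): 21·0+3=3 → D
C(2): 21·2+3=45≡19 → T
A(0): 21·0+3=3 → D
Q(16): 21·16+3=339≡1 → B
Z(25): 21·25+3=528≡8 → I
C(2): 21·2+3=45≡19 → T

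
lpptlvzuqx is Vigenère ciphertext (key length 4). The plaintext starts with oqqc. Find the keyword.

xzzr

Subtract each crib letter from the matching ciphertext letter (mod 26):
l(11)−o(14)=-3≡23 → x
p(15)−q(16)=-1≡25 → z
p(15)−q(16)=-1≡25 → z
t(19)−c(2)=17 → r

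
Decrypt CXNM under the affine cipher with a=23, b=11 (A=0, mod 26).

The inverse of 23 mod 26 is 17, since 23·17=391≡1. Apply D(y)=17·(y−11) mod 26:
C(2): 17·(2−11)=-153≡3 → D
X(23): 17·(23−11)=204≡22 → W
N(13): 17·(13−11)=34≡8 → I
M(12): 17·(12−11)=17 → R

DWIR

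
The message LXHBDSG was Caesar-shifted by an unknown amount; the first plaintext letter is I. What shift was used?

3

From the crib: L(11)−I(8)=3, so the shift is 3.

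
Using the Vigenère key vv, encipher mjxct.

Repeat the key across the message: vvvvv
m(12)+v(21): 33≡7 → h
j(9)+v(21): 30≡4 → e
x(23)+v(21): 44≡18 → s
c(2)+v(21): 23 → x
t(19)+v(21): 40≡14 → o

hesxo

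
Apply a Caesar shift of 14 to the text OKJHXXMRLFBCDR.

CYXVLLAFZTPQRF

O(14): 14+14=28≡2 → C
K(10): 10+14=24 → Y
J(9): 9+14=23 → X
H(7): 7+14=21 → V
X(23): 23+14=37≡11 → L
X(23): 23+14=37≡11 → L
M(12): 12+14=26≡0 → A
R(17): 17+14=31≡5 → F
L(11): 11+14=25 → Z
F(5): 5+14=19 → T
B(1): 1+14=15 → P
C(2): 2+14=16 → Q
D(3): 3+14=17 → R
R(17): 17+14=31≡5 → F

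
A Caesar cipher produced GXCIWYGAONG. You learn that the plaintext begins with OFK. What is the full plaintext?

OFKQEGOIWVO

From the crib: G(6)−O(14)=-8≡18, so the shift is 18.
Subtract 18 from each ciphertext letter:
G(6): 6−18=-12≡14 → O
X(23): 23−18=5 → F
C(2): 2−18=-16≡10 → K
I(8): 8−18=-10≡16 → Q
W(22): 22−18=4 → E
Y(24): 24−18=6 → G
G(6): 6−18=-12≡14 → O
A(0): 0−18=-18≡8 → I
O(14): 14−18=-4≡22 → W
N(13): 13−18=-5≡21 → V
G(6): 6−18=-12≡14 → O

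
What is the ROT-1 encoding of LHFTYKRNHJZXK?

MIGUZLSOIKAYL

L(11): 11+1=12 → M
H(7): 7+1=8 → I
F(5): 5+1=6 → G
T(19): 19+1=20 → U
Y(24): 24+1=25 → Z
K(10): 10+1=11 → L
R(17): 17+1=18 → S
N(13): 13+1=14 → O
H(7): 7+1=8 → I
J(9): 9+1=10 → K
Z(25): 25+1=26≡0 → A
X(23): 23+1=24 → Y
K(10): 10+1=11 → L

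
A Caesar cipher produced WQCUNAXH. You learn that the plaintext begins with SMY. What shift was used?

From the crib: W(22)−S(18)=4, so the shift is 4.

4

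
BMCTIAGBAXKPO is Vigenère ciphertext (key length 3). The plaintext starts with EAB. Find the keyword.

Subtract each crib letter from the matching ciphertext letter (mod 26):
B(1)−E(4)=-3≡23 → X
M(12)−A(0)=12 → M
C(2)−B(1)=1 → B

XMB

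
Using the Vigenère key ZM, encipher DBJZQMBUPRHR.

Repeat the key across the message: ZMZMZMZMZMZM
D(3)+Z(25): 28≡2 → C
B(1)+M(12): 13 → N
J(9)+Z(25): 34≡8 → I
Z(25)+M(12): 37≡11 → L
Q(16)+Z(25): 41≡15 → P
M(12)+M(12): 24 → Y
B(1)+Z(25): 26≡0 → A
U(20)+M(12): 32≡6 → G
P(15)+Z(25): 40≡14 → O
R(17)+M(12): 29≡3 → D
H(7)+Z(25): 32≡6 → G
R(17)+M(12): 29≡3 → D

CNILPYAGODGD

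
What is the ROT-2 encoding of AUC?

CWE

A(0): 0+2=2 → C
U(20): 20+2=22 → W
C(2): 2+2=4 → E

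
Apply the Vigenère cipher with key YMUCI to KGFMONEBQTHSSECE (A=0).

Repeat the key across the message: YMUCIYMUCIYMUCIY
K(10)+Y(24): 34≡8 → I
G(6)+M(12): 18 → S
F(5)+U(20): 25 → Z
M(12)+C(2): 14 → O
O(14)+I(8): 22 → W
N(13)+Y(24): 37≡11 → L
E(4)+M(12): 16 → Q
B(1)+U(20): 21 → V
Q(16)+C(2): 18 → S
T(19)+I(8): 27≡1 → B
H(7)+Y(24): 31≡5 → F
S(18)+M(12): 30≡4 → E
S(18)+U(20): 38≡12 → M
E(4)+C(2): 6 → G
C(2)+I(8): 10 → K
E(4)+Y(24): 28≡2 → C

ISZOWLQVSBFEMGKC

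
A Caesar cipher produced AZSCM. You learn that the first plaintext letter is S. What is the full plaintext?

SRKUE

From the crib: A(0)−S(18)=-18≡8, so the shift is 8.
Subtract 8 from each ciphertext letter:
A(0): 0−8=-8≡18 → S
Z(25): 25−8=17 → R
S(18): 18−8=10 → K
C(2): 2−8=-6≡20 → U
M(12): 12−8=4 → E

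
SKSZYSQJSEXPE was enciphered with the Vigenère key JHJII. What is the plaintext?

Repeat the key across the ciphertext: JHJIIJHJIIJHJ
S(18)−J(9): 9 → J
K(10)−H(7): 3 → D
S(18)−J(9): 9 → J
Z(25)−I(8): 17 → R
Y(24)−I(8): 16 → Q
S(18)−J(9): 9 → J
Q(16)−H(7): 9 → J
J(9)−J(9): 0 → A
S(18)−I(8): 10 → K
E(4)−I(8): -4≡22 → W
X(23)−J(9): 14 → O
P(15)−H(7): 8 → I
E(4)−J(9): -5≡21 → V

JDJRQJJAKWOIV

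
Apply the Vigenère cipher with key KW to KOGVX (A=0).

UKQRH

Repeat the key across the message: KWKWK
K(10)+K(10): 20 → U
O(14)+W(22): 36≡10 → K
G(6)+K(10): 16 → Q
V(21)+W(22): 43≡17 → R
X(23)+K(10): 33≡7 → H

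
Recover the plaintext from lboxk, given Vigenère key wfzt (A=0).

Repeat the key across the ciphertext: wfztw
l(11)−w(22): -11≡15 → p
b(1)−f(5): -4≡22 → w
o(14)−z(25): -11≡15 → p
x(23)−t(19): 4 → e
k(10)−w(22): -12≡14 → o

pwpeo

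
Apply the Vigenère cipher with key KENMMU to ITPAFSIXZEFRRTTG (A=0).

Repeat the key across the message: KENMMUKENMMUKENM
I(8)+K(10): 18 → S
T(19)+E(4): 23 → X
P(15)+N(13): 28≡2 → C
A(0)+M(12): 12 → M
F(5)+M(12): 17 → R
S(18)+U(20): 38≡12 → M
I(8)+K(10): 18 → S
X(23)+E(4): 27≡1 → B
Z(25)+N(13): 38≡12 → M
E(4)+M(12): 16 → Q
F(5)+M(12): 17 → R
R(17)+U(20): 37≡11 → L
R(17)+K(10): 27≡1 → B
T(19)+E(4): 23 → X
T(19)+N(13): 32≡6 → G
G(6)+M(12): 18 → S

SXCMRMSBMQRLBXGS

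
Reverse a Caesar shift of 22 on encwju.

irgany

e(4): 4−22=-18≡8 → i
n(13): 13−22=-9≡17 → r
c(2): 2−22=-20≡6 → g
w(22): 22−22=0 → a
j(9): 9−22=-13≡13 → n
u(20): 20−22=-2≡24 → y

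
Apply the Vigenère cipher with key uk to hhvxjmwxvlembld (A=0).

brphdwqhpvywvvx

Repeat the key across the message: ukukukukukukuku
h(7)+u(20): 27≡1 → b
h(7)+k(10): 17 → r
v(21)+u(20): 41≡15 → p
x(23)+k(10): 33≡7 → h
j(9)+u(20): 29≡3 → d
m(12)+k(10): 22 → w
w(22)+u(20): 42≡16 → q
x(23)+k(10): 33≡7 → h
v(21)+u(20): 41≡15 → p
l(11)+k(10): 21 → v
e(4)+u(20): 24 → y
m(12)+k(10): 22 → w
b(1)+u(20): 21 → v
l(11)+k(10): 21 → v
d(3)+u(20): 23 → x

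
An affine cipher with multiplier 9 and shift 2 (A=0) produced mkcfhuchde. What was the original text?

The inverse of 9 mod 26 is 3, since 9·3=27≡1. Apply D(y)=3·(y−2) mod 26:
m(12): 3·(12−2)=30≡4 → e
k(10): 3·(10−2)=24 → y
c(2): 3·(2−2)=0 → a
f(5): 3·(5−2)=9 → j
h(7): 3·(7−2)=15 → p
u(20): 3·(20−2)=54≡2 → c
c(2): 3·(2−2)=0 → a
h(7): 3·(7−2)=15 → p
d(3): 3·(3−2)=3 → d
e(4): 3·(4−2)=6 → g

eyajpcapdg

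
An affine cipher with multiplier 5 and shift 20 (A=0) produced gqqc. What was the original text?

suum

The inverse of 5 mod 26 is 21, since 5·21=105≡1. Apply D(y)=21·(y−20) mod 26:
g(6): 21·(6−20)=-294≡18 → s
q(16): 21·(16−20)=-84≡20 → u
q(16): 21·(16−20)=-84≡20 → u
c(2): 21·(2−20)=-378≡12 → m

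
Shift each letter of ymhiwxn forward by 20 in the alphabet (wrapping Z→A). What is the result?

y(24): 24+20=44≡18 → s
m(12): 12+20=32≡6 → g
h(7): 7+20=27≡1 → b
i(8): 8+20=28≡2 → c
w(22): 22+20=42≡16 → q
x(23): 23+20=43≡17 → r
n(13): 13+20=33≡7 → h

sgbcqrh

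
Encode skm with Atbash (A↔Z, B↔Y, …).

s(18) → h(7)
k(10) → p(15)
m(12) → n(13)

hpn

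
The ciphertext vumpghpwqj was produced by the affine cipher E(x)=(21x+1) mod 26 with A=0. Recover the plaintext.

The inverse of 21 mod 26 is 5, since 21·5=105≡1. Apply D(y)=5·(y−1) mod 26:
v(21): 5·(21−1)=100≡22 → w
u(20): 5·(20−1)=95≡17 → r
m(12): 5·(12−1)=55≡3 → d
p(15): 5·(15−1)=70≡18 → s
g(6): 5·(6−1)=25 → z
h(7): 5·(7−1)=30≡4 → e
p(15): 5·(15−1)=70≡18 → s
w(22): 5·(22−1)=105≡1 → b
q(16): 5·(16−1)=75≡23 → x
j(9): 5·(9−1)=40≡14 → o

wrdszesbxo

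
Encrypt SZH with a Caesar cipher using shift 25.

S(18): 18+25=43≡17 → R
Z(25): 25+25=50≡24 → Y
H(7): 7+25=32≡6 → G

RYG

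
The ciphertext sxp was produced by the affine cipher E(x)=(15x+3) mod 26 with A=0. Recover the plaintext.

bkg

The inverse of 15 mod 26 is 7, since 15·7=105≡1. Apply D(y)=7·(y−3) mod 26:
s(18): 7·(18−3)=105≡1 → b
x(23): 7·(23−3)=140≡10 → k
p(15): 7·(15−3)=84≡6 → g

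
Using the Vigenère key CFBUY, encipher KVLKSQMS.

MAMEQSRT

Repeat the key across the message: CFBUYCFB
K(10)+C(2): 12 → M
V(21)+F(5): 26≡0 → A
L(11)+B(1): 12 → M
K(10)+U(20): 30≡4 → E
S(18)+Y(24): 42≡16 → Q
Q(16)+C(2): 18 → S
M(12)+F(5): 17 → R
S(18)+B(1): 19 → T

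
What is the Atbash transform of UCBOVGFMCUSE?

FXYLETUNXFHV

U(20) → F(5)
C(2) → X(23)
B(1) → Y(24)
O(14) → L(11)
V(21) → E(4)
G(6) → T(19)
F(5) → U(20)
M(12) → N(13)
C(2) → X(23)
U(20) → F(5)
S(18) → H(7)
E(4) → V(21)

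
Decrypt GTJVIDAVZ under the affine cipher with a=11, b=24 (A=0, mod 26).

WJBVIRMVT

The inverse of 11 mod 26 is 19, since 11·19=209≡1. Apply D(y)=19·(y−24) mod 26:
G(6): 19·(6−24)=-342≡22 → W
T(19): 19·(19−24)=-95≡9 → J
J(9): 19·(9−24)=-285≡1 → B
V(21): 19·(21−24)=-57≡21 → V
I(8): 19·(8−24)=-304≡8 → I
D(3): 19·(3−24)=-399≡17 → R
A(0): 19·(0−24)=-456≡12 → M
V(21): 19·(21−24)=-57≡21 → V
Z(25): 19·(25−24)=19 → T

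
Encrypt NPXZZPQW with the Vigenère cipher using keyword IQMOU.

VFJNTXGI

Repeat the key across the message: IQMOUIQM
N(13)+I(8): 21 → V
P(15)+Q(16): 31≡5 → F
X(23)+M(12): 35≡9 → J
Z(25)+O(14): 39≡13 → N
Z(25)+U(20): 45≡19 → T
P(15)+I(8): 23 → X
Q(16)+Q(16): 32≡6 → G
W(22)+M(12): 34≡8 → I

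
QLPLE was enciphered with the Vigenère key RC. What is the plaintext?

ZJYJN

Repeat the key across the ciphertext: RCRCR
Q(16)−R(17): -1≡25 → Z
L(11)−C(2): 9 → J
P(15)−R(17): -2≡24 → Y
L(11)−C(2): 9 → J
E(4)−R(17): -13≡13 → N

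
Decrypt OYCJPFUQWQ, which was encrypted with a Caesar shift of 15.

ZJNUAQFBHB

O(14): 14−15=-1≡25 → Z
Y(24): 24−15=9 → J
C(2): 2−15=-13≡13 → N
J(9): 9−15=-6≡20 → U
P(15): 15−15=0 → A
F(5): 5−15=-10≡16 → Q
U(20): 20−15=5 → F
Q(16): 16−15=1 → B
W(22): 22−15=7 → H
Q(16): 16−15=1 → B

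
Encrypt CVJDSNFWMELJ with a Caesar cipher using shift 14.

QJXRGBTKASZX

C(2): 2+14=16 → Q
V(21): 21+14=35≡9 → J
J(9): 9+14=23 → X
D(3): 3+14=17 → R
S(18): 18+14=32≡6 → G
N(13): 13+14=27≡1 → B
F(5): 5+14=19 → T
W(22): 22+14=36≡10 → K
M(12): 12+14=26≡0 → A
E(4): 4+14=18 → S
L(11): 11+14=25 → Z
J(9): 9+14=23 → X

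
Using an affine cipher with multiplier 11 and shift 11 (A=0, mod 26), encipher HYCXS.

H(7): 11·7+11=88≡10 → K
Y(24): 11·24+11=275≡15 → P
C(2): 11·2+11=33≡7 → H
X(23): 11·23+11=264≡4 → E
S(18): 11·18+11=209≡1 → B

KPHEB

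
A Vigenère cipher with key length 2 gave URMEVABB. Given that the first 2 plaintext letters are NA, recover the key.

HR

Subtract each crib letter from the matching ciphertext letter (mod 26):
U(20)−N(13)=7 → H
R(17)−A(0)=17 → R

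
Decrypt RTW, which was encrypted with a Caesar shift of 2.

PRU

R(17): 17−2=15 → P
T(19): 19−2=17 → R
W(22): 22−2=20 → U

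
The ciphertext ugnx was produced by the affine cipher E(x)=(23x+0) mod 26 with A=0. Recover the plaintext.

cynb

The inverse of 23 mod 26 is 17, since 23·17=391≡1. Apply D(y)=17·(y−0) mod 26:
u(20): 17·(20−0)=340≡2 → c
g(6): 17·(6−0)=102≡24 → y
n(13): 17·(13−0)=221≡13 → n
x(23): 17·(23−0)=391≡1 → b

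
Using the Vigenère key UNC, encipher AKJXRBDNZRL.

UXLREDXABLY

Repeat the key across the message: UNCUNCUNCUN
A(0)+U(20): 20 → U
K(10)+N(13): 23 → X
J(9)+C(2): 11 → L
X(23)+U(20): 43≡17 → R
R(17)+N(13): 30≡4 → E
B(1)+C(2): 3 → D
D(3)+U(20): 23 → X
N(13)+N(13): 26≡0 → A
Z(25)+C(2): 27≡1 → B
R(17)+U(20): 37≡11 → L
L(11)+N(13): 24 → Y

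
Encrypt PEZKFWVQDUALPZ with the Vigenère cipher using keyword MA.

Repeat the key across the message: MAMAMAMAMAMAMA
P(15)+M(12): 27≡1 → B
E(4)+A(0): 4 → E
Z(25)+M(12): 37≡11 → L
K(10)+A(0): 10 → K
F(5)+M(12): 17 → R
W(22)+A(0): 22 → W
V(21)+M(12): 33≡7 → H
Q(16)+A(0): 16 → Q
D(3)+M(12): 15 → P
U(20)+A(0): 20 → U
A(0)+M(12): 12 → M
L(11)+A(0): 11 → L
P(15)+M(12): 27≡1 → B
Z(25)+A(0): 25 → Z

BELKRWHQPUMLBZ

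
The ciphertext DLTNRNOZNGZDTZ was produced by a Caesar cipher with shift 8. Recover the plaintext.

D(3): 3−8=-5≡21 → V
L(11): 11−8=3 → D
T(19): 19−8=11 → L
N(13): 13−8=5 → F
R(17): 17−8=9 → J
N(13): 13−8=5 → F
O(14): 14−8=6 → G
Z(25): 25−8=17 → R
N(13): 13−8=5 → F
G(6): 6−8=-2≡24 → Y
Z(25): 25−8=17 → R
D(3): 3−8=-5≡21 → V
T(19): 19−8=11 → L
Z(25): 25−8=17 → R

VDLFJFGRFYRVLR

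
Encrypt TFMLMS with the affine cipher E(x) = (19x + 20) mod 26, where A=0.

RLOVOY

T(19): 19·19+20=381≡17 → R
F(5): 19·5+20=115≡11 → L
M(12): 19·12+20=248≡14 → O
L(11): 19·11+20=229≡21 → V
M(12): 19·12+20=248≡14 → O
S(18): 19·18+20=362≡24 → Y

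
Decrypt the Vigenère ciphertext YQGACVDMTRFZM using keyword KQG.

Repeat the key across the ciphertext: KQGKQGKQGKQGK
Y(24)−K(10): 14 → O
Q(16)−Q(16): 0 → A
G(6)−G(6): 0 → A
A(0)−K(10): -10≡16 → Q
C(2)−Q(16): -14≡12 → M
V(21)−G(6): 15 → P
D(3)−K(10): -7≡19 → T
M(12)−Q(16): -4≡22 → W
T(19)−G(6): 13 → N
R(17)−K(10): 7 → H
F(5)−Q(16): -11≡15 → P
Z(25)−G(6): 19 → T
M(12)−K(10): 2 → C

OAAQMPTWNHPTC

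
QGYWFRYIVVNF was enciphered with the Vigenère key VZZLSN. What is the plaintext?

VHZLNEDJWKVS

Repeat the key across the ciphertext: VZZLSNVZZLSN
Q(16)−V(21): -5≡21 → V
G(6)−Z(25): -19≡7 → H
Y(24)−Z(25): -1≡25 → Z
W(22)−L(11): 11 → L
F(5)−S(18): -13≡13 → N
R(17)−N(13): 4 → E
Y(24)−V(21): 3 → D
I(8)−Z(25): -17≡9 → J
V(21)−Z(25): -4≡22 → W
V(21)−L(11): 10 → K
N(13)−S(18): -5≡21 → V
F(5)−N(13): -8≡18 → S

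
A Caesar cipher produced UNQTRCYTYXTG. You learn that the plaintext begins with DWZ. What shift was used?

17

From the crib: U(20)−D(3)=17, so the shift is 17.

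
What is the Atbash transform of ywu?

y(24) → b(1)
w(22) → d(3)
u(20) → f(5)

bdf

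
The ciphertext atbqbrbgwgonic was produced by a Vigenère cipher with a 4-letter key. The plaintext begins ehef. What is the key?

Subtract each crib letter from the matching ciphertext letter (mod 26):
a(0)−e(4)=-4≡22 → w
t(19)−h(7)=12 → m
b(1)−e(4)=-3≡23 → x
q(16)−f(5)=11 → l

wmxl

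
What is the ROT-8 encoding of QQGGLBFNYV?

YYOOTJNVGD

Q(16): 16+8=24 → Y
Q(16): 16+8=24 → Y
G(6): 6+8=14 → O
G(6): 6+8=14 → O
L(11): 11+8=19 → T
B(1): 1+8=9 → J
F(5): 5+8=13 → N
N(13): 13+8=21 → V
Y(24): 24+8=32≡6 → G
V(21): 21+8=29≡3 → D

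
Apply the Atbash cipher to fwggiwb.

f(5) → u(20)
w(22) → d(3)
g(6) → t(19)
g(6) → t(19)
i(8) → r(17)
w(22) → d(3)
b(1) → y(24)

udttrdy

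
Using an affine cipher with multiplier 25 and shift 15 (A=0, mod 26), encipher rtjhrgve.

r(17): 25·17+15=440≡24 → y
t(19): 25·19+15=490≡22 → w
j(9): 25·9+15=240≡6 → g
h(7): 25·7+15=190≡8 → i
r(17): 25·17+15=440≡24 → y
g(6): 25·6+15=165≡9 → j
v(21): 25·21+15=540≡20 → u
e(4): 25·4+15=115≡11 → l

ywgiyjul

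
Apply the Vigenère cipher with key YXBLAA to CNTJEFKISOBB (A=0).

AKUUEFIFTZBB

Repeat the key across the message: YXBLAAYXBLAA
C(2)+Y(24): 26≡0 → A
N(13)+X(23): 36≡10 → K
T(19)+B(1): 20 → U
J(9)+L(11): 20 → U
E(4)+A(0): 4 → E
F(5)+A(0): 5 → F
K(10)+Y(24): 34≡8 → I
I(8)+X(23): 31≡5 → F
S(18)+B(1): 19 → T
O(14)+L(11): 25 → Z
B(1)+A(0): 1 → B
B(1)+A(0): 1 → B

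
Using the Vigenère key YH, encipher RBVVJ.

Repeat the key across the message: YHYHY
R(17)+Y(24): 41≡15 → P
B(1)+H(7): 8 → I
V(21)+Y(24): 45≡19 → T
V(21)+H(7): 28≡2 → C
J(9)+Y(24): 33≡7 → H

PITCH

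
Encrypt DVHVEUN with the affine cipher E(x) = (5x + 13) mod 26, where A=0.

COWOHJA

D(3): 5·3+13=28≡2 → C
V(21): 5·21+13=118≡14 → O
H(7): 5·7+13=48≡22 → W
V(21): 5·21+13=118≡14 → O
E(4): 5·4+13=33≡7 → H
U(20): 5·20+13=113≡9 → J
N(13): 5·13+13=78≡0 → A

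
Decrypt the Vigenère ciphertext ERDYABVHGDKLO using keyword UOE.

KDZEMXBTCJWHU

Repeat the key across the ciphertext: UOEUOEUOEUOEU
E(4)−U(20): -16≡10 → K
R(17)−O(14): 3 → D
D(3)−E(4): -1≡25 → Z
Y(24)−U(20): 4 → E
A(0)−O(14): -14≡12 → M
B(1)−E(4): -3≡23 → X
V(21)−U(20): 1 → B
H(7)−O(14): -7≡19 → T
G(6)−E(4): 2 → C
D(3)−U(20): -17≡9 → J
K(10)−O(14): -4≡22 → W
L(11)−E(4): 7 → H
O(14)−U(20): -6≡20 → U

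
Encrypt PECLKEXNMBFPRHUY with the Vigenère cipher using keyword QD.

FHSOAHNQCEVSHKKB

Repeat the key across the message: QDQDQDQDQDQDQDQD
P(15)+Q(16): 31≡5 → F
E(4)+D(3): 7 → H
C(2)+Q(16): 18 → S
L(11)+D(3): 14 → O
K(10)+Q(16): 26≡0 → A
E(4)+D(3): 7 → H
X(23)+Q(16): 39≡13 → N
N(13)+D(3): 16 → Q
M(12)+Q(16): 28≡2 → C
B(1)+D(3): 4 → E
F(5)+Q(16): 21 → V
P(15)+D(3): 18 → S
R(17)+Q(16): 33≡7 → H
H(7)+D(3): 10 → K
U(20)+Q(16): 36≡10 → K
Y(24)+D(3): 27≡1 → B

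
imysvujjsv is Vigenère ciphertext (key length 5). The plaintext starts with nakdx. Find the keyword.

vmopy

Subtract each crib letter from the matching ciphertext letter (mod 26):
i(8)−n(13)=-5≡21 → v
m(12)−a(0)=12 → m
y(24)−k(10)=14 → o
s(18)−d(3)=15 → p
v(21)−x(23)=-2≡24 → y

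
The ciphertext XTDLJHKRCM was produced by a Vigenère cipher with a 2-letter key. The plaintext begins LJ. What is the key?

Subtract each crib letter from the matching ciphertext letter (mod 26):
X(23)−L(11)=12 → M
T(19)−J(9)=10 → K

MK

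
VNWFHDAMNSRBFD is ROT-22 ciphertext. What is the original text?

V(21): 21−22=-1≡25 → Z
N(13): 13−22=-9≡17 → R
W(22): 22−22=0 → A
F(5): 5−22=-17≡9 → J
H(7): 7−22=-15≡11 → L
D(3): 3−22=-19≡7 → H
A(0): 0−22=-22≡4 → E
M(12): 12−22=-10≡16 → Q
N(13): 13−22=-9≡17 → R
S(18): 18−22=-4≡22 → W
R(17): 17−22=-5≡21 → V
B(1): 1−22=-21≡5 → F
F(5): 5−22=-17≡9 → J
D(3): 3−22=-19≡7 → H

ZRAJLHEQRWVFJH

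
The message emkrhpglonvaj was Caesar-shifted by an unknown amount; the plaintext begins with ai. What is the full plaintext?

From the crib: e(4)−a(0)=4, so the shift is 4.
Subtract 4 from each ciphertext letter:
e(4): 4−4=0 → a
m(12): 12−4=8 → i
k(10): 10−4=6 → g
r(17): 17−4=13 → n
h(7): 7−4=3 → d
p(15): 15−4=11 → l
g(6): 6−4=2 → c
l(11): 11−4=7 → h
o(14): 14−4=10 → k
n(13): 13−4=9 → j
v(21): 21−4=17 → r
a(0): 0−4=-4≡22 → w
j(9): 9−4=5 → f

aigndlchkjrwf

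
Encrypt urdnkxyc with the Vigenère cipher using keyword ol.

Repeat the key across the message: olololol
u(20)+o(14): 34≡8 → i
r(17)+l(11): 28≡2 → c
d(3)+o(14): 17 → r
n(13)+l(11): 24 → y
k(10)+o(14): 24 → y
x(23)+l(11): 34≡8 → i
y(24)+o(14): 38≡12 → m
c(2)+l(11): 13 → n

icryyimn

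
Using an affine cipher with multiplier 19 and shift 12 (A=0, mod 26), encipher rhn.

xpz

r(17): 19·17+12=335≡23 → x
h(7): 19·7+12=145≡15 → p
n(13): 19·13+12=259≡25 → z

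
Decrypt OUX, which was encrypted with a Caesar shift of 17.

O(14): 14−17=-3≡23 → X
U(20): 20−17=3 → D
X(23): 23−17=6 → G

XDG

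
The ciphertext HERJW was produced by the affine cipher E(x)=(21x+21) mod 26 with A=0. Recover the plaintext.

The inverse of 21 mod 26 is 5, since 21·5=105≡1. Apply D(y)=5·(y−21) mod 26:
H(7): 5·(7−21)=-70≡8 → I
E(4): 5·(4−21)=-85≡19 → T
R(17): 5·(17−21)=-20≡6 → G
J(9): 5·(9−21)=-60≡18 → S
W(22): 5·(22−21)=5 → F

ITGSF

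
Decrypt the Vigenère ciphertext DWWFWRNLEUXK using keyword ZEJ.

Repeat the key across the ciphertext: ZEJZEJZEJZEJ
D(3)−Z(25): -22≡4 → E
W(22)−E(4): 18 → S
W(22)−J(9): 13 → N
F(5)−Z(25): -20≡6 → G
W(22)−E(4): 18 → S
R(17)−J(9): 8 → I
N(13)−Z(25): -12≡14 → O
L(11)−E(4): 7 → H
E(4)−J(9): -5≡21 → V
U(20)−Z(25): -5≡21 → V
X(23)−E(4): 19 → T
K(10)−J(9): 1 → B

ESNGSIOHVVTB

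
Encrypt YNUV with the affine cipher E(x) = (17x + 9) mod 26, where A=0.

Y(24): 17·24+9=417≡1 → B
N(13): 17·13+9=230≡22 → W
U(20): 17·20+9=349≡11 → L
V(21): 17·21+9=366≡2 → C

BWLC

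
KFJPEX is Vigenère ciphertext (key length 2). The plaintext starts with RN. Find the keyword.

TS

Subtract each crib letter from the matching ciphertext letter (mod 26):
K(10)−R(17)=-7≡19 → T
F(5)−N(13)=-8≡18 → S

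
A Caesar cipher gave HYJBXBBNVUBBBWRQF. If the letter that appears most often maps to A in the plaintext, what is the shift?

1

The most frequent ciphertext letter is B (appears 6 times).
B is position 1; A is position 0.
Shift = 1.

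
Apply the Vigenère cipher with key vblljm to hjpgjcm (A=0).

Repeat the key across the message: vblljmv
h(7)+v(21): 28≡2 → c
j(9)+b(1): 10 → k
p(15)+l(11): 26≡0 → a
g(6)+l(11): 17 → r
j(9)+j(9): 18 → s
c(2)+m(12): 14 → o
m(12)+v(21): 33≡7 → h

ckarsoh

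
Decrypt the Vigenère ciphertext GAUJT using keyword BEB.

Repeat the key across the ciphertext: BEBBE
G(6)−B(1): 5 → F
A(0)−E(4): -4≡22 → W
U(20)−B(1): 19 → T
J(9)−B(1): 8 → I
T(19)−E(4): 15 → P

FWTIP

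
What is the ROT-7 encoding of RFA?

YMH

R(17): 17+7=24 → Y
F(5): 5+7=12 → M
A(0): 0+7=7 → H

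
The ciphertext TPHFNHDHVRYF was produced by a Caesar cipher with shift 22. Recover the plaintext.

T(19): 19−22=-3≡23 → X
P(15): 15−22=-7≡19 → T
H(7): 7−22=-15≡11 → L
F(5): 5−22=-17≡9 → J
N(13): 13−22=-9≡17 → R
H(7): 7−22=-15≡11 → L
D(3): 3−22=-19≡7 → H
H(7): 7−22=-15≡11 → L
V(21): 21−22=-1≡25 → Z
R(17): 17−22=-5≡21 → V
Y(24): 24−22=2 → C
F(5): 5−22=-17≡9 → J

XTLJRLHLZVCJ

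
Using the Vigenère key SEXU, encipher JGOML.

Repeat the key across the message: SEXUS
J(9)+S(18): 27≡1 → B
G(6)+E(4): 10 → K
O(14)+X(23): 37≡11 → L
M(12)+U(20): 32≡6 → G
L(11)+S(18): 29≡3 → D

BKLGD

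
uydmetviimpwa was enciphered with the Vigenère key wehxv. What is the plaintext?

yuwpjxrblrtst

Repeat the key across the ciphertext: wehxvwehxvweh
u(20)−w(22): -2≡24 → y
y(24)−e(4): 20 → u
d(3)−h(7): -4≡22 → w
m(12)−x(23): -11≡15 → p
e(4)−v(21): -17≡9 → j
t(19)−w(22): -3≡23 → x
v(21)−e(4): 17 → r
i(8)−h(7): 1 → b
i(8)−x(23): -15≡11 → l
m(12)−v(21): -9≡17 → r
p(15)−w(22): -7≡19 → t
w(22)−e(4): 18 → s
a(0)−h(7): -7≡19 → t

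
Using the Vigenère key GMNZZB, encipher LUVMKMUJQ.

Repeat the key across the message: GMNZZBGMN
L(11)+G(6): 17 → R
U(20)+M(12): 32≡6 → G
V(21)+N(13): 34≡8 → I
M(12)+Z(25): 37≡11 → L
K(10)+Z(25): 35≡9 → J
M(12)+B(1): 13 → N
U(20)+G(6): 26≡0 → A
J(9)+M(12): 21 → V
Q(16)+N(13): 29≡3 → D

RGILJNAVD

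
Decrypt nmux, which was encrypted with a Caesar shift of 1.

n(13): 13−1=12 → m
m(12): 12−1=11 → l
u(20): 20−1=19 → t
x(23): 23−1=22 → w

mltw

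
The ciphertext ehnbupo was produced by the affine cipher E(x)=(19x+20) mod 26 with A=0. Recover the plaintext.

The inverse of 19 mod 26 is 11, since 19·11=209≡1. Apply D(y)=11·(y−20) mod 26:
e(4): 11·(4−20)=-176≡6 → g
h(7): 11·(7−20)=-143≡13 → n
n(13): 11·(13−20)=-77≡1 → b
b(1): 11·(1−20)=-209≡25 → z
u(20): 11·(20−20)=0 → a
p(15): 11·(15−20)=-55≡23 → x
o(14): 11·(14−20)=-66≡12 → m

gnbzaxm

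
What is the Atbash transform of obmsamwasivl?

lynhzndzhreo

o(14) → l(11)
b(1) → y(24)
m(12) → n(13)
s(18) → h(7)
a(0) → z(25)
m(12) → n(13)
w(22) → d(3)
a(0) → z(25)
s(18) → h(7)
i(8) → r(17)
v(21) → e(4)
l(11) → o(14)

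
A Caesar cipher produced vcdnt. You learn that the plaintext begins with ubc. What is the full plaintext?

ubcms

From the crib: v(21)−u(20)=1, so the shift is 1.
Subtract 1 from each ciphertext letter:
v(21): 21−1=20 → u
c(2): 2−1=1 → b
d(3): 3−1=2 → c
n(13): 13−1=12 → m
t(19): 19−1=18 → s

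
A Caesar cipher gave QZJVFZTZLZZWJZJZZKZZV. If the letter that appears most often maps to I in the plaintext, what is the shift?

17

The most frequent ciphertext letter is Z (appears 10 times).
Z is position 25; I is position 8.
Shift = 17.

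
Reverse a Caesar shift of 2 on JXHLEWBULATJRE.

J(9): 9−2=7 → H
X(23): 23−2=21 → V
H(7): 7−2=5 → F
L(11): 11−2=9 → J
E(4): 4−2=2 → C
W(22): 22−2=20 → U
B(1): 1−2=-1≡25 → Z
U(20): 20−2=18 → S
L(11): 11−2=9 → J
A(0): 0−2=-2≡24 → Y
T(19): 19−2=17 → R
J(9): 9−2=7 → H
R(17): 17−2=15 → P
E(4): 4−2=2 → C

HVFJCUZSJYRHPC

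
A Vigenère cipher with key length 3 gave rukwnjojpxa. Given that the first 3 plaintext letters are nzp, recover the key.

evv

Subtract each crib letter from the matching ciphertext letter (mod 26):
r(17)−n(13)=4 → e
u(20)−z(25)=-5≡21 → v
k(10)−p(15)=-5≡21 → v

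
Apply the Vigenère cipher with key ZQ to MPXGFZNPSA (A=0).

Repeat the key across the message: ZQZQZQZQZQ
M(12)+Z(25): 37≡11 → L
P(15)+Q(16): 31≡5 → F
X(23)+Z(25): 48≡22 → W
G(6)+Q(16): 22 → W
F(5)+Z(25): 30≡4 → E
Z(25)+Q(16): 41≡15 → P
N(13)+Z(25): 38≡12 → M
P(15)+Q(16): 31≡5 → F
S(18)+Z(25): 43≡17 → R
A(0)+Q(16): 16 → Q

LFWWEPMFRQ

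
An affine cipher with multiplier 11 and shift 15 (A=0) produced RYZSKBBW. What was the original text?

MPIFJUUD

The inverse of 11 mod 26 is 19, since 11·19=209≡1. Apply D(y)=19·(y−15) mod 26:
R(17): 19·(17−15)=38≡12 → M
Y(24): 19·(24−15)=171≡15 → P
Z(25): 19·(25−15)=190≡8 → I
S(18): 19·(18−15)=57≡5 → F
K(10): 19·(10−15)=-95≡9 → J
B(1): 19·(1−15)=-266≡20 → U
B(1): 19·(1−15)=-266≡20 → U
W(22): 19·(22−15)=133≡3 → D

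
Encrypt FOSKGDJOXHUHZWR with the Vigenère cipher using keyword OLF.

Repeat the key across the message: OLFOLFOLFOLFOLF
F(5)+O(14): 19 → T
O(14)+L(11): 25 → Z
S(18)+F(5): 23 → X
K(10)+O(14): 24 → Y
G(6)+L(11): 17 → R
D(3)+F(5): 8 → I
J(9)+O(14): 23 → X
O(14)+L(11): 25 → Z
X(23)+F(5): 28≡2 → C
H(7)+O(14): 21 → V
U(20)+L(11): 31≡5 → F
H(7)+F(5): 12 → M
Z(25)+O(14): 39≡13 → N
W(22)+L(11): 33≡7 → H
R(17)+F(5): 22 → W

TZXYRIXZCVFMNHW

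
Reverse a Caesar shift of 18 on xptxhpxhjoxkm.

fxbfpxfprwfsu

x(23): 23−18=5 → f
p(15): 15−18=-3≡23 → x
t(19): 19−18=1 → b
x(23): 23−18=5 → f
h(7): 7−18=-11≡15 → p
p(15): 15−18=-3≡23 → x
x(23): 23−18=5 → f
h(7): 7−18=-11≡15 → p
j(9): 9−18=-9≡17 → r
o(14): 14−18=-4≡22 → w
x(23): 23−18=5 → f
k(10): 10−18=-8≡18 → s
m(12): 12−18=-6≡20 → u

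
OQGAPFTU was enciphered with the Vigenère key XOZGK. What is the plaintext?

RCHUFIFV

Repeat the key across the ciphertext: XOZGKXOZ
O(14)−X(23): -9≡17 → R
Q(16)−O(14): 2 → C
G(6)−Z(25): -19≡7 → H
A(0)−G(6): -6≡20 → U
P(15)−K(10): 5 → F
F(5)−X(23): -18≡8 → I
T(19)−O(14): 5 → F
U(20)−Z(25): -5≡21 → V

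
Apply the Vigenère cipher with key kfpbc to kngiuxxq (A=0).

usvjwhcf

Repeat the key across the message: kfpbckfp
k(10)+k(10): 20 → u
n(13)+f(5): 18 → s
g(6)+p(15): 21 → v
i(8)+b(1): 9 → j
u(20)+c(2): 22 → w
x(23)+k(10): 33≡7 → h
x(23)+f(5): 28≡2 → c
q(16)+p(15): 31≡5 → f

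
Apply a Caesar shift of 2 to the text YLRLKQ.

Y(24): 24+2=26≡0 → A
L(11): 11+2=13 → N
R(17): 17+2=19 → T
L(11): 11+2=13 → N
K(10): 10+2=12 → M
Q(16): 16+2=18 → S

ANTNMS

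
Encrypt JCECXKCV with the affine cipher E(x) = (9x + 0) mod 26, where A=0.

DSKSZMSH

J(9): 9·9+0=81≡3 → D
C(2): 9·2+0=18 → S
E(4): 9·4+0=36≡10 → K
C(2): 9·2+0=18 → S
X(23): 9·23+0=207≡25 → Z
K(10): 9·10+0=90≡12 → M
C(2): 9·2+0=18 → S
V(21): 9·21+0=189≡7 → H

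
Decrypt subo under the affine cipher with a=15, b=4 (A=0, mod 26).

The inverse of 15 mod 26 is 7, since 15·7=105≡1. Apply D(y)=7·(y−4) mod 26:
s(18): 7·(18−4)=98≡20 → u
u(20): 7·(20−4)=112≡8 → i
b(1): 7·(1−4)=-21≡5 → f
o(14): 7·(14−4)=70≡18 → s

uifs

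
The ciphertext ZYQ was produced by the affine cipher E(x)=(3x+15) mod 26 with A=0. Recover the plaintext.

The inverse of 3 mod 26 is 9, since 3·9=27≡1. Apply D(y)=9·(y−15) mod 26:
Z(25): 9·(25−15)=90≡12 → M
Y(24): 9·(24−15)=81≡3 → D
Q(16): 9·(16−15)=9 → J

MDJ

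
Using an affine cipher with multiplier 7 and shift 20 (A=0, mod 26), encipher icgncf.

i(8): 7·8+20=76≡24 → y
c(2): 7·2+20=34≡8 → i
g(6): 7·6+20=62≡10 → k
n(13): 7·13+20=111≡7 → h
c(2): 7·2+20=34≡8 → i
f(5): 7·5+20=55≡3 → d

yikhid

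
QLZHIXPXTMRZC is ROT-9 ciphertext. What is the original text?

Q(16): 16−9=7 → H
L(11): 11−9=2 → C
Z(25): 25−9=16 → Q
H(7): 7−9=-2≡24 → Y
I(8): 8−9=-1≡25 → Z
X(23): 23−9=14 → O
P(15): 15−9=6 → G
X(23): 23−9=14 → O
T(19): 19−9=10 → K
M(12): 12−9=3 → D
R(17): 17−9=8 → I
Z(25): 25−9=16 → Q
C(2): 2−9=-7≡19 → T

HCQYZOGOKDIQT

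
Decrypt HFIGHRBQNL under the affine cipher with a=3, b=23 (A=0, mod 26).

The inverse of 3 mod 26 is 9, since 3·9=27≡1. Apply D(y)=9·(y−23) mod 26:
H(7): 9·(7−23)=-144≡12 → M
F(5): 9·(5−23)=-162≡20 → U
I(8): 9·(8−23)=-135≡21 → V
G(6): 9·(6−23)=-153≡3 → D
H(7): 9·(7−23)=-144≡12 → M
R(17): 9·(17−23)=-54≡24 → Y
B(1): 9·(1−23)=-198≡10 → K
Q(16): 9·(16−23)=-63≡15 → P
N(13): 9·(13−23)=-90≡14 → O
L(11): 9·(11−23)=-108≡22 → W

MUVDMYKPOW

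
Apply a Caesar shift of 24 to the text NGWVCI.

LEUTAG

N(13): 13+24=37≡11 → L
G(6): 6+24=30≡4 → E
W(22): 22+24=46≡20 → U
V(21): 21+24=45≡19 → T
C(2): 2+24=26≡0 → A
I(8): 8+24=32≡6 → G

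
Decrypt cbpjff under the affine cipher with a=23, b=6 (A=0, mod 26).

ktxzjj

The inverse of 23 mod 26 is 17, since 23·17=391≡1. Apply D(y)=17·(y−6) mod 26:
c(2): 17·(2−6)=-68≡10 → k
b(1): 17·(1−6)=-85≡19 → t
p(15): 17·(15−6)=153≡23 → x
j(9): 17·(9−6)=51≡25 → z
f(5): 17·(5−6)=-17≡9 → j
f(5): 17·(5−6)=-17≡9 → j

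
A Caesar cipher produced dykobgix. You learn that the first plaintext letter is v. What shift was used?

From the crib: d(3)−v(21)=-18≡8, so the shift is 8.

8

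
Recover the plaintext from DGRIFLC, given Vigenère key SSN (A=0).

LOEQNYK

Repeat the key across the ciphertext: SSNSSNS
D(3)−S(18): -15≡11 → L
G(6)−S(18): -12≡14 → O
R(17)−N(13): 4 → E
I(8)−S(18): -10≡16 → Q
F(5)−S(18): -13≡13 → N
L(11)−N(13): -2≡24 → Y
C(2)−S(18): -16≡10 → K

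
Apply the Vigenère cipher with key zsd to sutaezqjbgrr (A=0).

Repeat the key across the message: zsdzsdzsdzsd
s(18)+z(25): 43≡17 → r
u(20)+s(18): 38≡12 → m
t(19)+d(3): 22 → w
a(0)+z(25): 25 → z
e(4)+s(18): 22 → w
z(25)+d(3): 28≡2 → c
q(16)+z(25): 41≡15 → p
j(9)+s(18): 27≡1 → b
b(1)+d(3): 4 → e
g(6)+z(25): 31≡5 → f
r(17)+s(18): 35≡9 → j
r(17)+d(3): 20 → u

rmwzwcpbefju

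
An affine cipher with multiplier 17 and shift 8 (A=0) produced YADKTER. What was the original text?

EYPUTMZ

The inverse of 17 mod 26 is 23, since 17·23=391≡1. Apply D(y)=23·(y−8) mod 26:
Y(24): 23·(24−8)=368≡4 → E
A(0): 23·(0−8)=-184≡24 → Y
D(3): 23·(3−8)=-115≡15 → P
K(10): 23·(10−8)=46≡20 → U
T(19): 23·(19−8)=253≡19 → T
E(4): 23·(4−8)=-92≡12 → M
R(17): 23·(17−8)=207≡25 → Z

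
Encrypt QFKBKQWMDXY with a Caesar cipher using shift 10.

APULUAGWNHI

Q(16): 16+10=26≡0 → A
F(5): 5+10=15 → P
K(10): 10+10=20 → U
B(1): 1+10=11 → L
K(10): 10+10=20 → U
Q(16): 16+10=26≡0 → A
W(22): 22+10=32≡6 → G
M(12): 12+10=22 → W
D(3): 3+10=13 → N
X(23): 23+10=33≡7 → H
Y(24): 24+10=34≡8 → I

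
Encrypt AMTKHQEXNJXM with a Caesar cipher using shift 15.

A(0): 0+15=15 → P
M(12): 12+15=27≡1 → B
T(19): 19+15=34≡8 → I
K(10): 10+15=25 → Z
H(7): 7+15=22 → W
Q(16): 16+15=31≡5 → F
E(4): 4+15=19 → T
X(23): 23+15=38≡12 → M
N(13): 13+15=28≡2 → C
J(9): 9+15=24 → Y
X(23): 23+15=38≡12 → M
M(12): 12+15=27≡1 → B

PBIZWFTMCYMB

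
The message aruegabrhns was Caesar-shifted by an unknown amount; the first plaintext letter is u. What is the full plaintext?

uloyauvlbhm

From the crib: a(0)−u(20)=-20≡6, so the shift is 6.
Subtract 6 from each ciphertext letter:
a(0): 0−6=-6≡20 → u
r(17): 17−6=11 → l
u(20): 20−6=14 → o
e(4): 4−6=-2≡24 → y
g(6): 6−6=0 → a
a(0): 0−6=-6≡20 → u
b(1): 1−6=-5≡21 → v
r(17): 17−6=11 → l
h(7): 7−6=1 → b
n(13): 13−6=7 → h
s(18): 18−6=12 → m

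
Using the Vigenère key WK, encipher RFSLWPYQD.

NPOVSZUAZ

Repeat the key across the message: WKWKWKWKW
R(17)+W(22): 39≡13 → N
F(5)+K(10): 15 → P
S(18)+W(22): 40≡14 → O
L(11)+K(10): 21 → V
W(22)+W(22): 44≡18 → S
P(15)+K(10): 25 → Z
Y(24)+W(22): 46≡20 → U
Q(16)+K(10): 26≡0 → A
D(3)+W(22): 25 → Z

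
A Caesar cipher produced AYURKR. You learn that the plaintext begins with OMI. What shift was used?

From the crib: A(0)−O(14)=-14≡12, so the shift is 12.

12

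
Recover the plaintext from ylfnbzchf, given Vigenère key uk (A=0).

Repeat the key across the ciphertext: ukukukuku
y(24)−u(20): 4 → e
l(11)−k(10): 1 → b
f(5)−u(20): -15≡11 → l
n(13)−k(10): 3 → d
b(1)−u(20): -19≡7 → h
z(25)−k(10): 15 → p
c(2)−u(20): -18≡8 → i
h(7)−k(10): -3≡23 → x
f(5)−u(20): -15≡11 → l

ebldhpixl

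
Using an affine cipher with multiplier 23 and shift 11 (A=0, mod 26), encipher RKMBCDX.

R(17): 23·17+11=402≡12 → M
K(10): 23·10+11=241≡7 → H
M(12): 23·12+11=287≡1 → B
B(1): 23·1+11=34≡8 → I
C(2): 23·2+11=57≡5 → F
D(3): 23·3+11=80≡2 → C
X(23): 23·23+11=540≡20 → U

MHBIFCU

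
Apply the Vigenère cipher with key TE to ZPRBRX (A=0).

STKFKB

Repeat the key across the message: TETETE
Z(25)+T(19): 44≡18 → S
P(15)+E(4): 19 → T
R(17)+T(19): 36≡10 → K
B(1)+E(4): 5 → F
R(17)+T(19): 36≡10 → K
X(23)+E(4): 27≡1 → B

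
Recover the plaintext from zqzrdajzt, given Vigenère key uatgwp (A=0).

fqglhlpza

Repeat the key across the ciphertext: uatgwpuat
z(25)−u(20): 5 → f
q(16)−a(0): 16 → q
z(25)−t(19): 6 → g
r(17)−g(6): 11 → l
d(3)−w(22): -19≡7 → h
a(0)−p(15): -15≡11 → l
j(9)−u(20): -11≡15 → p
z(25)−a(0): 25 → z
t(19)−t(19): 0 → a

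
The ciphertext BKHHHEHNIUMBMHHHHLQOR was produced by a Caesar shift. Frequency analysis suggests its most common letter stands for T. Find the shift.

The most frequent ciphertext letter is H (appears 8 times).
H is position 7; T is position 19.
Shift = -12≡14.

14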